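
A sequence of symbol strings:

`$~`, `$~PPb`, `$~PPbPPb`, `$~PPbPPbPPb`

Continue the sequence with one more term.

Each term is the previous one with PPb appended.
So the next term is $~PPbPPbPPb·PPb.

$~PPbPPbPPbPPb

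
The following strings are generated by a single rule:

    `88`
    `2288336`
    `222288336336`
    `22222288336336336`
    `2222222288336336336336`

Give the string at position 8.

Every step adds 22 to the front and 336 to the end of the previous string.
From 2222222288336336336336, 3 further steps: 2222222288336336336336 → 222222222288336336336336336 → 22222222222288336336336336336336 → (answer).

2222222222222288336336336336336336336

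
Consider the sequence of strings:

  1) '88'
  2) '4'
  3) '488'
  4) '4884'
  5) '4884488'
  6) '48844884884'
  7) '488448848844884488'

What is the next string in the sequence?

48844884884488448848844884884

From term 3 onward, concatenate the last term with the second-to-last: 4·88 = 488, 488·4 = 4884, …
Continuing: 488448848844884488 · 48844884884 gives term 8.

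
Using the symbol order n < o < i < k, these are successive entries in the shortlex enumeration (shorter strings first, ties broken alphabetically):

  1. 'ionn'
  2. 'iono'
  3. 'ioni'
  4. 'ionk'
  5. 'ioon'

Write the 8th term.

iook

Continuing the enumeration 3 steps past ioon: ioon → iooo → iooi → (answer).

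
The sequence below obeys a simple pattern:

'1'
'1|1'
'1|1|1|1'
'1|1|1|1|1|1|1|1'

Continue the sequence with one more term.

Every step duplicates the string with '|' between the halves.
So the next term is two copies of 1|1|1|1|1|1|1|1 with '|' between the halves.

1|1|1|1|1|1|1|1|1|1|1|1|1|1|1|1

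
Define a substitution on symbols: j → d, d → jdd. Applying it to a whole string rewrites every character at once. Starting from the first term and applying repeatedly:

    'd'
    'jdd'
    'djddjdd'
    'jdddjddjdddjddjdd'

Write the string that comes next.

Applying the rule to each of the 17 symbols of jdddjddjdddjddjdd gives the pieces d jdd jdd jdd d jdd jdd d jdd jdd jdd d jdd jdd d jdd jdd, which concatenate to the answer.

djddjddjdddjddjdddjddjddjdddjddjdddjddjdd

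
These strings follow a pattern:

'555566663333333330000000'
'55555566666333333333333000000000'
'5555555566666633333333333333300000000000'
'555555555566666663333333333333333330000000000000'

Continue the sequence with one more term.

Each string has the form 5^{2n-2} 6^{n+1} 3^{3n} 0^{2n+1}, where the shown terms are n = 3, 4, 5, 6.
Setting n = 7 gives 12, 8, 21, 15 characters in each block.

55555555555566666666333333333333333333333000000000000000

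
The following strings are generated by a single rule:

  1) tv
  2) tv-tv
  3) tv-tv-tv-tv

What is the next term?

tv-tv-tv-tv-tv-tv-tv-tv

Every step duplicates the string with '-' between the halves.
One more doubling of tv-tv-tv-tv gives the answer.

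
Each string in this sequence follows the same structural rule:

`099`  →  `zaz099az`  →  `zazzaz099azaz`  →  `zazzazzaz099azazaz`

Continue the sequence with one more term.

Each term wraps the previous one in zaz on the left and az on the right.
Applying this once more to zazzazzaz099azazaz:

zazzazzazzaz099azazazaz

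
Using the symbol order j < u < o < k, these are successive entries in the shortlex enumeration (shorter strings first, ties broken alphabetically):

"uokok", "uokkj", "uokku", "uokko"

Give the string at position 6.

Stepping forward 2 times from uokko: uokko → uokkk, then the target.

ukjjj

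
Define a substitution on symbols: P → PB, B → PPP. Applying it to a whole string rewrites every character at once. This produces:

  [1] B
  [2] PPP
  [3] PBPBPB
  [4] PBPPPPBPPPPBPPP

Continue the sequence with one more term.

PBPPPPBPBPBPBPPPPBPBPBPBPPPPBPBPB

Applying the rule to each of the 15 symbols of PBPPPPBPPPPBPPP gives the pieces PB PPP PB PB PB PB PPP PB PB PB PB PPP PB PB PB, which concatenate to the answer.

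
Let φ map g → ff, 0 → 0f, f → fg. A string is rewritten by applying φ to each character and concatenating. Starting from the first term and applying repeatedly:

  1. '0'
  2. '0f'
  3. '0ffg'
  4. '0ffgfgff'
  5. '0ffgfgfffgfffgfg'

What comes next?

Rewriting the 16 symbols of 0ffgfgfffgfffgfg one by one yields 0f fg fg ff fg ff fg fg fg ff fg fg fg ff fg ff; concatenated:

0ffgfgfffgfffgfgfgfffgfgfgfffgff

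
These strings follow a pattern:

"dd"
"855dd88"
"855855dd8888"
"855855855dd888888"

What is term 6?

Every step adds 855 to the front and 88 to the end of the previous string.
From 855855855dd888888, 2 further steps: 855855855dd888888 → 855855855855dd88888888 → (answer).

855855855855855dd8888888888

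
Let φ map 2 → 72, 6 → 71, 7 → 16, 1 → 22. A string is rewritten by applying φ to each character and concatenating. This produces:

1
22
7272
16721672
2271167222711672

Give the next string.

Applying the rule to each of the 16 symbols of 2271167222711672 gives the pieces 72 72 16 22 22 71 16 72 72 72 16 22 22 71 16 72, which concatenate to the answer.

72721622227116727272162222711672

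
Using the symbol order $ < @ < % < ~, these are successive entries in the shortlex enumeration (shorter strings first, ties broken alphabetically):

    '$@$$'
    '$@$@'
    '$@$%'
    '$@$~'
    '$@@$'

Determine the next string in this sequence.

The successor of $@@$ increments the rightmost position that isn't already ~ and resets every position after it to $.

$@@@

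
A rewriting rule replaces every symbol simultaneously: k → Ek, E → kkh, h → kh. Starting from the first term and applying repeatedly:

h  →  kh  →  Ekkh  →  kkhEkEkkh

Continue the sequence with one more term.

EkEkkhkkhEkkkhEkEkkh

Rewriting each symbol of kkhEkEkkh: k→Ek, k→Ek, h→kh, E→kkh, k→Ek, E→kkh, k→Ek, k→Ek, h→kh, which concatenates to Ek Ek kh kkh Ek kkh Ek Ek kh.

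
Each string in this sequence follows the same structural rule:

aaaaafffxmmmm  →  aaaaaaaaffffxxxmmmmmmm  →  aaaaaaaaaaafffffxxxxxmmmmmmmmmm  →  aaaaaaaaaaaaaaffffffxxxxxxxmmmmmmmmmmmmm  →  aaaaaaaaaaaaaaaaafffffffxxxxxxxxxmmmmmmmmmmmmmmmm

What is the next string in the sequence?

Reading off run lengths: a runs 5, 8, 11, 14, 17; f runs 3, 4, 5, 6, 7; x runs 1, 3, 5, 7, 9; m runs 4, 7, 10, 13, 16 — each is linear in n (n = 1, 2, …).
For the next term, n = 6, so the run lengths are 20, 8, 11, 19.

aaaaaaaaaaaaaaaaaaaaffffffffxxxxxxxxxxxmmmmmmmmmmmmmmmmmmm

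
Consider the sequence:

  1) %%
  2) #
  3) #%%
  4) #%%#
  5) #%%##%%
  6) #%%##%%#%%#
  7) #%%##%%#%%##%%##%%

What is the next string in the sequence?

From term 3 onward, concatenate the last term with the second-to-last: #·%% = #%%, #%%·# = #%%#, …
So term 8 is #%%##%%#%%##%%##%%·#%%##%%#%%#.

#%%##%%#%%##%%##%%#%%##%%#%%#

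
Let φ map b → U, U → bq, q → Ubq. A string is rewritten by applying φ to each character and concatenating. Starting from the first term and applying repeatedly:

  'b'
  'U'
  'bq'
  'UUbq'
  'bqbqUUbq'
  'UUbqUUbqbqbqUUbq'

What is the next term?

φ(UUbqUUbqbqbqUUbq) expands symbol-by-symbol to bq bq U Ubq bq bq U Ubq U Ubq U Ubq bq bq U Ubq; joining the 16 pieces gives the next term.

bqbqUUbqbqbqUUbqUUbqUUbqbqbqUUbq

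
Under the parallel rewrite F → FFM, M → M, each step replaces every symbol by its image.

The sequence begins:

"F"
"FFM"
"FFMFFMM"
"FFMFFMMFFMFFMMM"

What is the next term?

FFMFFMMFFMFFMMMFFMFFMMFFMFFMMMM

Applying the rule to each of the 15 symbols of FFMFFMMFFMFFMMM gives the pieces FFM FFM M FFM FFM M M FFM FFM M FFM FFM M M M, which concatenate to the answer.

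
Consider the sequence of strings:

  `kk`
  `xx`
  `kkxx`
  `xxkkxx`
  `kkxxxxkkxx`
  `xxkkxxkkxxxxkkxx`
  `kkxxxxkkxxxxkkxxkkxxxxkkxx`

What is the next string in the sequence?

Each term (from the third on) is the two preceding terms concatenated in order: term 3 = kk·xx = kkxx.
Continuing: xxkkxxkkxxxxkkxx · kkxxxxkkxxxxkkxxkkxxxxkkxx gives term 8.

xxkkxxkkxxxxkkxxkkxxxxkkxxxxkkxxkkxxxxkkxx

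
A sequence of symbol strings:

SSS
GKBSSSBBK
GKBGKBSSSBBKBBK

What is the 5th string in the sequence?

Every step adds GKB to the front and BBK to the end of the previous string.
From GKBGKBSSSBBKBBK, 2 further steps: GKBGKBSSSBBKBBK → GKBGKBGKBSSSBBKBBKBBK → (answer).

GKBGKBGKBGKBSSSBBKBBKBBKBBK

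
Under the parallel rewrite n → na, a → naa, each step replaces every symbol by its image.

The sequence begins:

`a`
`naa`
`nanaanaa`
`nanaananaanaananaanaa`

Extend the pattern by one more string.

Rewriting the 21 symbols of nanaananaanaananaanaa one by one yields na naa na naa naa na naa na naa naa na naa naa na naa na naa naa na naa naa; concatenated:

nanaananaanaananaananaanaananaanaananaananaanaananaanaa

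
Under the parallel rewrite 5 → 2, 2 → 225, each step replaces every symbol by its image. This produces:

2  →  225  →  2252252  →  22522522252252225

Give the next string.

Replace each of the 17 characters of 22522522252252225 in place — 225 225 2 225 225 2 225 225 225 2 225 225 2 225 225 225 2 — and concatenate.

22522522252252225225225222522522252252252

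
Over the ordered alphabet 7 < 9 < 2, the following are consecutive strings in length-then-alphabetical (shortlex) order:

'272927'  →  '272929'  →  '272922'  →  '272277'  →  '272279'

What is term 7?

Advancing 2 positions from 272279 through 272279 → 272272 reaches term 7.

272297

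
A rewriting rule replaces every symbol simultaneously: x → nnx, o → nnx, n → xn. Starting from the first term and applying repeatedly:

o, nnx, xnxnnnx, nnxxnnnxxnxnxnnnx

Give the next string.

xnxnnnxnnxxnxnxnnnxnnxxnnnxxnnnxxnxnxnnnx

φ(nnxxnnnxxnxnxnnnx) expands symbol-by-symbol to xn xn nnx nnx xn xn xn nnx nnx xn nnx xn nnx xn xn xn nnx; joining the 17 pieces gives the next term.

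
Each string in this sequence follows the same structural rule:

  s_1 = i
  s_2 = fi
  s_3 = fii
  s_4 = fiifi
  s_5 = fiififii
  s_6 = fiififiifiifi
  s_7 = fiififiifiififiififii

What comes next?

fiififiifiififiififiifiififiifiifi

This is a Fibonacci-style word recurrence s(k) = s(k−1)·s(k−2): e.g. fi·i = fii.
Continuing: fiififiifiififiififii · fiififiifiifi gives term 8.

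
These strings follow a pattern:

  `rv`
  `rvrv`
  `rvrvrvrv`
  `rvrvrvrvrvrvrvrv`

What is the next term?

s(k+1) = s(k)·s(k) — each term doubles the last.
Doubling rvrvrvrvrvrvrvrv:

rvrvrvrvrvrvrvrvrvrvrvrvrvrvrvrv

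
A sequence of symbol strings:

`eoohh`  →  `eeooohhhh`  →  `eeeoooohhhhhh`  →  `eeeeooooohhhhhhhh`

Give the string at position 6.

eeeeeeooooooohhhhhhhhhhhh

Term n consists of n e's, followed by n+1 o's, followed by 2n h's (n = 1, 2, …).
Setting n = 6 gives 6, 7, 12 characters in each block.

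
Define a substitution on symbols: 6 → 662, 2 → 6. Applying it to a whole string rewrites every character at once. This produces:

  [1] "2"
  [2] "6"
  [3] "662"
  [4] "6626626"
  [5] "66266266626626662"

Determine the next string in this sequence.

Rewriting the 17 symbols of 66266266626626662 one by one yields 662 662 6 662 662 6 662 662 662 6 662 662 6 662 662 662 6; concatenated:

66266266626626662662662666266266626626626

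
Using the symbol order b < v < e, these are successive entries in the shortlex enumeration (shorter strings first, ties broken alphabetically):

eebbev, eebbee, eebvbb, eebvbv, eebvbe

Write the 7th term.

eebvvv

Continuing the enumeration 2 steps past eebvbe: eebvbe → eebvvb → (answer).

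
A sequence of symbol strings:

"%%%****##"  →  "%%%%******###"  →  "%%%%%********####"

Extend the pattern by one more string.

Reading off run lengths: % runs 3, 4, 5; * runs 4, 6, 8; # runs 2, 3, 4 — each is linear in n, where the shown terms are n = 2, 3, 4.
Setting n = 5 gives 6, 10, 5 characters in each block.

%%%%%%**********#####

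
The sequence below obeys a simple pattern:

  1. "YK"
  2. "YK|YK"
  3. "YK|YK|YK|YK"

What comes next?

Each string is two copies of the previous one joined by '|'.
Doubling YK|YK|YK|YK with '|' between the halves:

YK|YK|YK|YK|YK|YK|YK|YK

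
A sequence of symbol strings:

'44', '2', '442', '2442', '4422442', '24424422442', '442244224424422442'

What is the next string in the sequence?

24424422442442244224424422442

Each term (from the third on) is the two preceding terms concatenated in order: term 3 = 44·2 = 442.
So term 8 is 24424422442·442244224424422442.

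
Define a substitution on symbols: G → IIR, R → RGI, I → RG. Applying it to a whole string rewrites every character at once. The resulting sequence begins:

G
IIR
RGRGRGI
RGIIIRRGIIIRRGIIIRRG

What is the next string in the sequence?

Rewriting the 20 symbols of RGIIIRRGIIIRRGIIIRRG one by one yields RGI IIR RG RG RG RGI RGI IIR RG RG RG RGI RGI IIR RG RG RG RGI RGI IIR; concatenated:

RGIIIRRGRGRGRGIRGIIIRRGRGRGRGIRGIIIRRGRGRGRGIRGIIIR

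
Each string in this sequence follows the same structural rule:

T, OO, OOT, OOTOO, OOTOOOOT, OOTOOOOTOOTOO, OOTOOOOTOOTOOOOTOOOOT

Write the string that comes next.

OOTOOOOTOOTOOOOTOOOOTOOTOOOOTOOTOO

From term 3 onward, concatenate the last term with the second-to-last: OO·T = OOT, OOT·OO = OOTOO, …
So term 8 is OOTOOOOTOOTOOOOTOOOOT·OOTOOOOTOOTOO.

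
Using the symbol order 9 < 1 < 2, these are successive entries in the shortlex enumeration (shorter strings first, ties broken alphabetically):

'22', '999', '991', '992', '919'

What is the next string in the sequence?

The successor of 919 increments the rightmost position that isn't already 2 and resets every position after it to 9.

911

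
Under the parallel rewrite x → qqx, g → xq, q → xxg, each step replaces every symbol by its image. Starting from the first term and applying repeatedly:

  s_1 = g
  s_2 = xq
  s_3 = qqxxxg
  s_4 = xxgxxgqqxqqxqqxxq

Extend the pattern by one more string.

Applying the rule to each of the 17 symbols of xxgxxgqqxqqxqqxxq gives the pieces qqx qqx xq qqx qqx xq xxg xxg qqx xxg xxg qqx xxg xxg qqx qqx xxg, which concatenate to the answer.

qqxqqxxqqqxqqxxqxxgxxgqqxxxgxxgqqxxxgxxgqqxqqxxxg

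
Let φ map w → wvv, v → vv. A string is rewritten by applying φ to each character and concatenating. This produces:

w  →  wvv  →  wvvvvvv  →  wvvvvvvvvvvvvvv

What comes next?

Replace each of the 15 characters of wvvvvvvvvvvvvvv in place — wvv vv vv vv vv vv vv vv vv vv vv vv vv vv vv — and concatenate.

wvvvvvvvvvvvvvvvvvvvvvvvvvvvvvv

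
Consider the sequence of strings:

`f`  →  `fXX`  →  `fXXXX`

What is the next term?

The strings grow by a fixed suffix XX each time.
One more step from fXXXX gives the answer.

fXXXXXX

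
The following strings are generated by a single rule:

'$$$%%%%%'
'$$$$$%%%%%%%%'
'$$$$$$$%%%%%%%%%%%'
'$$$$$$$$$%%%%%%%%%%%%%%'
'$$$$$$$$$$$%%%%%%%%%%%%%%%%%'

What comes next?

Each string has the form $^{2n+1} %^{3n+2} (n = 1, 2, …).
At n = 6 the blocks have lengths 13, 20.

$$$$$$$$$$$$$%%%%%%%%%%%%%%%%%%%%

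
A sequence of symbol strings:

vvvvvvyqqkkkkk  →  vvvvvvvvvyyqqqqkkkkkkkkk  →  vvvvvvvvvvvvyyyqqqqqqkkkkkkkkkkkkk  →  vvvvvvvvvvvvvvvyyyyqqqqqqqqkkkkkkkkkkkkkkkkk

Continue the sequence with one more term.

vvvvvvvvvvvvvvvvvvyyyyyqqqqqqqqqqkkkkkkkkkkkkkkkkkkkkk

Reading off run lengths: v runs 6, 9, 12, 15; y runs 1, 2, 3, 4; q runs 2, 4, 6, 8; k runs 5, 9, 13, 17 — each is linear in n (n = 1, 2, …).
For the next term, n = 5, so the run lengths are 18, 5, 10, 21.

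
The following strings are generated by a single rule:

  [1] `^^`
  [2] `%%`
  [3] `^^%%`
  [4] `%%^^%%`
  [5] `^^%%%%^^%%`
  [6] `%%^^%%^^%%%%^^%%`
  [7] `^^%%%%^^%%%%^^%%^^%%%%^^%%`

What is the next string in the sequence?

This is a Fibonacci-style word recurrence s(k) = s(k−2)·s(k−1): e.g. ^^·%% = ^^%%.
So term 8 is %%^^%%^^%%%%^^%%·^^%%%%^^%%%%^^%%^^%%%%^^%%.

%%^^%%^^%%%%^^%%^^%%%%^^%%%%^^%%^^%%%%^^%%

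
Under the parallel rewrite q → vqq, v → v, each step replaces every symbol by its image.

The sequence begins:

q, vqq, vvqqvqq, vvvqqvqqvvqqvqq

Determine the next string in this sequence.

vvvvqqvqqvvqqvqqvvvqqvqqvvqqvqq

Applying the rule to each of the 15 symbols of vvvqqvqqvvqqvqq gives the pieces v v v vqq vqq v vqq vqq v v vqq vqq v vqq vqq, which concatenate to the answer.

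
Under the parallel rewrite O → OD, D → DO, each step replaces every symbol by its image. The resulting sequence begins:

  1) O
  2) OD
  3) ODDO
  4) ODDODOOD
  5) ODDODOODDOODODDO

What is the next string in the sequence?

ODDODOODDOODODDODOODODDOODDODOOD

φ(ODDODOODDOODODDO) expands symbol-by-symbol to OD DO DO OD DO OD OD DO DO OD OD DO OD DO DO OD; joining the 16 pieces gives the next term.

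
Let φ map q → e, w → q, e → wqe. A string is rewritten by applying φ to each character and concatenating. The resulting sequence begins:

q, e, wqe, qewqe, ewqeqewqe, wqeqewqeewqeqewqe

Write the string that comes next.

Rewriting the 17 symbols of wqeqewqeewqeqewqe one by one yields q e wqe e wqe q e wqe wqe q e wqe e wqe q e wqe; concatenated:

qewqeewqeqewqewqeqewqeewqeqewqe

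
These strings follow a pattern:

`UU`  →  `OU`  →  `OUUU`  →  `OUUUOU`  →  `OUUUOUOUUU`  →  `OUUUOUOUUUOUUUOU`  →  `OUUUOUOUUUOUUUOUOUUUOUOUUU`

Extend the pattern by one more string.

From term 3 onward, concatenate the last term with the second-to-last: OU·UU = OUUU, OUUU·OU = OUUUOU, …
The next term joins OUUUOUOUUUOUUUOUOUUUOUOUUU and OUUUOUOUUUOUUUOU.

OUUUOUOUUUOUUUOUOUUUOUOUUUOUUUOUOUUUOUUUOU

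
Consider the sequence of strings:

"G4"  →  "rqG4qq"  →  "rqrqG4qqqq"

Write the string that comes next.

s(k+1) = rq·s(k)·qq, so each term gains rq as a prefix and qq as a suffix.
So the next term is rq·rqrqG4qqqq·qq.

rqrqrqG4qqqqqq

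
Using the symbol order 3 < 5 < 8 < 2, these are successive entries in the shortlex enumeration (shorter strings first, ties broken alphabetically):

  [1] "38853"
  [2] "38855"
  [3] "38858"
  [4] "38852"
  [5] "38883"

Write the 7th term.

Advancing 2 positions from 38883 through 38883 → 38885 reaches term 7.

38888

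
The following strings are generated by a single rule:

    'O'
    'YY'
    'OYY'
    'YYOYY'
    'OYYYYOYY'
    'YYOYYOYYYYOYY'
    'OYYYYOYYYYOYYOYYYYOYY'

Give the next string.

This is a Fibonacci-style word recurrence s(k) = s(k−2)·s(k−1): e.g. O·YY = OYY.
Continuing: YYOYYOYYYYOYY · OYYYYOYYYYOYYOYYYYOYY gives term 8.

YYOYYOYYYYOYYOYYYYOYYYYOYYOYYYYOYY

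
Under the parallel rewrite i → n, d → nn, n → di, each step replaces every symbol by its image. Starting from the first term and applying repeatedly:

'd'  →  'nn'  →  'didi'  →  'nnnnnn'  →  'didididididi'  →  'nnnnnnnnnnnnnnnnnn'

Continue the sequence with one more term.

Replace each of the 18 characters of nnnnnnnnnnnnnnnnnn in place — di di di di di di di di di di di di di di di di di di — and concatenate.

didididididididididididididididididi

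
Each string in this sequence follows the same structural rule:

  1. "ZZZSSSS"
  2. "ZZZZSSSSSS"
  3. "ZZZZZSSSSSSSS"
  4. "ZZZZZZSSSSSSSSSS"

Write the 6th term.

ZZZZZZZZSSSSSSSSSSSSSS

Reading off run lengths: Z runs 3, 4, 5, 6; S runs 4, 6, 8, 10 — each is linear in n, where the shown terms are n = 2, 3, 4, 5.
Setting n = 7 gives 8, 14 characters in each block.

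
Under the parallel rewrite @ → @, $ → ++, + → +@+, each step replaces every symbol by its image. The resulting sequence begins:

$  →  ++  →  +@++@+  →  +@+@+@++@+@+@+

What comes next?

+@+@+@+@+@+@+@++@+@+@+@+@+@+@+

φ(+@+@+@++@+@+@+) expands symbol-by-symbol to +@+ @ +@+ @ +@+ @ +@+ +@+ @ +@+ @ +@+ @ +@+; joining the 14 pieces gives the next term.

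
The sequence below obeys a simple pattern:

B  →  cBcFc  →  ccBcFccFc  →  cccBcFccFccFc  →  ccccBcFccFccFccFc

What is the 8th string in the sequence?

cccccccBcFccFccFccFccFccFccFc

Each term wraps the previous one in c on the left and cFc on the right.
From ccccBcFccFccFccFc, 3 further steps: ccccBcFccFccFccFc → cccccBcFccFccFccFccFc → ccccccBcFccFccFccFccFccFc → (answer).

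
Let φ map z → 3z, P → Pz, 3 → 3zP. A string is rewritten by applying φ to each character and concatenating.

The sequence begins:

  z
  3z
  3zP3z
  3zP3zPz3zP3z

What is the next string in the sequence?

Expanding 3zP3zPz3zP3z: 3→3zP, z→3z, P→Pz, 3→3zP, z→3z, P→Pz, z→3z, 3→3zP, z→3z, P→Pz, 3→3zP, z→3z. Concatenated: 3zP 3z Pz 3zP 3z Pz 3z 3zP 3z Pz 3zP 3z.

3zP3zPz3zP3zPz3z3zP3zPz3zP3z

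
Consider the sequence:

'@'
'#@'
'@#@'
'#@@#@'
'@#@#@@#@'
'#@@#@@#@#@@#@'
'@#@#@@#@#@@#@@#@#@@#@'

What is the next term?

#@@#@@#@#@@#@@#@#@@#@#@@#@@#@#@@#@

From term 3 onward, concatenate the second-to-last term with the last: @·#@ = @#@, #@·@#@ = #@@#@, …
Continuing: #@@#@@#@#@@#@ · @#@#@@#@#@@#@@#@#@@#@ gives term 8.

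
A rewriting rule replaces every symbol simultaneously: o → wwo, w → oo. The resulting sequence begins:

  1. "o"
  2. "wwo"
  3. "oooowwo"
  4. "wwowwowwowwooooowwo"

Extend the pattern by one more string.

Replace each of the 19 characters of wwowwowwowwooooowwo in place — oo oo wwo oo oo wwo oo oo wwo oo oo wwo wwo wwo wwo wwo oo oo wwo — and concatenate.

oooowwooooowwooooowwooooowwowwowwowwowwooooowwo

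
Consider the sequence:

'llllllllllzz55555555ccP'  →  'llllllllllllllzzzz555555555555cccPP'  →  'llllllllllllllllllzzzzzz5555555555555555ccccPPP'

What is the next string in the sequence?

llllllllllllllllllllllzzzzzzzz55555555555555555555cccccPPPP

Term n consists of 4n+2 l's, followed by 2n-2 z's, followed by 4n 5's, followed by n c's, followed by n-1 P's, where the shown terms are n = 2, 3, 4.
For the next term, n = 5, so the run lengths are 22, 8, 20, 5, 4.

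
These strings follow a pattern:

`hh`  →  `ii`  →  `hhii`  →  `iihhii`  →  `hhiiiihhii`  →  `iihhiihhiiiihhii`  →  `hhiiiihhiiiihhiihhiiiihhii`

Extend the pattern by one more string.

iihhiihhiiiihhiihhiiiihhiiiihhiihhiiiihhii

This is a Fibonacci-style word recurrence s(k) = s(k−2)·s(k−1): e.g. hh·ii = hhii.
Continuing: iihhiihhiiiihhii · hhiiiihhiiiihhiihhiiiihhii gives term 8.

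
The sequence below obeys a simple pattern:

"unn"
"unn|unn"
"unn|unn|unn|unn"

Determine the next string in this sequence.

unn|unn|unn|unn|unn|unn|unn|unn

Every step duplicates the string with '|' between the halves.
So the next term is two copies of unn|unn|unn|unn with '|' between the halves.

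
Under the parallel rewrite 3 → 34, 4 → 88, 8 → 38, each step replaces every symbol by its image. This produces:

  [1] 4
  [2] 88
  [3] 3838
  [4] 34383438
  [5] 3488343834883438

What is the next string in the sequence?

34883838348834383488383834883438

Replace each of the 16 characters of 3488343834883438 in place — 34 88 38 38 34 88 34 38 34 88 38 38 34 88 34 38 — and concatenate.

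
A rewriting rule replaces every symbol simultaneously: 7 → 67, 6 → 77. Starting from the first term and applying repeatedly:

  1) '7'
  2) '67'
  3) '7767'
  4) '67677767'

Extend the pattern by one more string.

Rewriting each symbol of 67677767: 6→77, 7→67, 6→77, 7→67, 7→67, 7→67, 6→77, 7→67, which concatenates to 77 67 77 67 67 67 77 67.

7767776767677767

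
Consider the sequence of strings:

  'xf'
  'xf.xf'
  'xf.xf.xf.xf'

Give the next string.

xf.xf.xf.xf.xf.xf.xf.xf

Each string is two copies of the previous one joined by '.'.
So the next term is two copies of xf.xf.xf.xf with '.' between the halves.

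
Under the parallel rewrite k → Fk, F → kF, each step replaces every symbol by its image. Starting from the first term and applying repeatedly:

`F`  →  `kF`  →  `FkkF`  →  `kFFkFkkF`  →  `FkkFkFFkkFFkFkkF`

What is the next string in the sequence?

kFFkFkkFFkkFkFFkFkkFkFFkkFFkFkkF

φ(FkkFkFFkkFFkFkkF) expands symbol-by-symbol to kF Fk Fk kF Fk kF kF Fk Fk kF kF Fk kF Fk Fk kF; joining the 16 pieces gives the next term.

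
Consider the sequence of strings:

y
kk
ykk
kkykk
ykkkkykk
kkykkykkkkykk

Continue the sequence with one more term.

ykkkkykkkkykkykkkkykk

From term 3 onward, concatenate the second-to-last term with the last: y·kk = ykk, kk·ykk = kkykk, …
So term 7 is ykkkkykk·kkykkykkkkykk.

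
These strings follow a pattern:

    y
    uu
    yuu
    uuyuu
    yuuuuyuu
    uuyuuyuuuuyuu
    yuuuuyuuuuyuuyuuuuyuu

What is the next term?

uuyuuyuuuuyuuyuuuuyuuuuyuuyuuuuyuu

From term 3 onward, concatenate the second-to-last term with the last: y·uu = yuu, uu·yuu = uuyuu, …
So term 8 is uuyuuyuuuuyuu·yuuuuyuuuuyuuyuuuuyuu.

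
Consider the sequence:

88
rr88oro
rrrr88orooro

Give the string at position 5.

Each term wraps the previous one in rr on the left and oro on the right.
From rrrr88orooro, 2 further steps: rrrr88orooro → rrrrrr88oroorooro → (answer).

rrrrrrrr88orooroorooro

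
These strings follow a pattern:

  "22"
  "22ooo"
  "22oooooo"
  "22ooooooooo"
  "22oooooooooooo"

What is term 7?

22oooooooooooooooooo

Each term is the previous one with ooo appended.
From 22oooooooooooo, 2 further steps: 22oooooooooooo → 22ooooooooooooooo → (answer).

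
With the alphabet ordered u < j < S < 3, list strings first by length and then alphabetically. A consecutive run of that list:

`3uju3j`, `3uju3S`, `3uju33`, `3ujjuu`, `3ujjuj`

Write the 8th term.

Stepping forward 3 times from 3ujjuj: 3ujjuj → 3ujjuS → 3ujju3, then the target.

3ujjju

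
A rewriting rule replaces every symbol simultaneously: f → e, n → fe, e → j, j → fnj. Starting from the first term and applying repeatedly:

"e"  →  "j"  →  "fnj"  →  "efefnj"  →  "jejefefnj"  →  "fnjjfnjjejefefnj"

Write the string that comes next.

efefnjfnjefefnjfnjjfnjjejefefnj

Replace each of the 16 characters of fnjjfnjjejefefnj in place — e fe fnj fnj e fe fnj fnj j fnj j e j e fe fnj — and concatenate.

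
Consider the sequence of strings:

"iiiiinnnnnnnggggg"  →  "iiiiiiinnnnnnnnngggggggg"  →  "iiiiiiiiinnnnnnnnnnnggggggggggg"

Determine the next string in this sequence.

Each string has the form i^{2n+1} n^{2n+3} g^{3n-1}, where the shown terms are n = 2, 3, 4.
At n = 5 the blocks have lengths 11, 13, 14.

iiiiiiiiiiinnnnnnnnnnnnngggggggggggggg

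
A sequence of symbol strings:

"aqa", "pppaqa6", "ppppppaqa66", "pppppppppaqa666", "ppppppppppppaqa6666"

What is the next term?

Each term wraps the previous one in ppp on the left and 6 on the right.
One more step from ppppppppppppaqa6666 gives the answer.

pppppppppppppppaqa66666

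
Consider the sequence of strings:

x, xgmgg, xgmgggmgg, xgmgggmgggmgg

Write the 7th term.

Every step adds gmgg to the end: s(k+1) = s(k)·gmgg.
From xgmgggmgggmgg, 3 further steps: xgmgggmgggmgg → xgmgggmgggmgggmgg → xgmgggmgggmgggmgggmgg → (answer).

xgmgggmgggmgggmgggmgggmgg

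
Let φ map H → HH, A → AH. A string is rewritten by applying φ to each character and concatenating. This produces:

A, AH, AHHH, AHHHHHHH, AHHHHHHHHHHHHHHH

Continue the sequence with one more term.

AHHHHHHHHHHHHHHHHHHHHHHHHHHHHHHH

Replace each of the 16 characters of AHHHHHHHHHHHHHHH in place — AH HH HH HH HH HH HH HH HH HH HH HH HH HH HH HH — and concatenate.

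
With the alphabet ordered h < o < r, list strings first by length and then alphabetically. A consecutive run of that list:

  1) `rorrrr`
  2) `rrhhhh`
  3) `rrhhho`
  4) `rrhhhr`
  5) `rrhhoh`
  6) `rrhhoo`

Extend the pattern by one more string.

Find the rightmost character of rrhhoo below r, bump it to the next letter, and reset everything to its right to h.

rrhhor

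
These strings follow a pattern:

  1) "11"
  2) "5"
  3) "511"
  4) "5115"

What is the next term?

This is a Fibonacci-style word recurrence s(k) = s(k−1)·s(k−2): e.g. 5·11 = 511.
So term 5 is 5115·511.

5115511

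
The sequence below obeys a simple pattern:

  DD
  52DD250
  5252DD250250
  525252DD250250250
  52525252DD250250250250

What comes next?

5252525252DD250250250250250

Each term wraps the previous one in 52 on the left and 250 on the right.
One more step from 52525252DD250250250250 gives the answer.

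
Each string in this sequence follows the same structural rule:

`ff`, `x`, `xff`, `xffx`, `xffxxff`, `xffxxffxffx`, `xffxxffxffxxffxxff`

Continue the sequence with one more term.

Each term (from the third on) is the previous term followed by the one before it: term 3 = x·ff = xff.
Continuing: xffxxffxffxxffxxff · xffxxffxffx gives term 8.

xffxxffxffxxffxxffxffxxffxffx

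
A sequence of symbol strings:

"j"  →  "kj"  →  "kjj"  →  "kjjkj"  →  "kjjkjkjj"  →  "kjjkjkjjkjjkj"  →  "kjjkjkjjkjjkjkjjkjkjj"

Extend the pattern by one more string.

kjjkjkjjkjjkjkjjkjkjjkjjkjkjjkjjkj

This is a Fibonacci-style word recurrence s(k) = s(k−1)·s(k−2): e.g. kj·j = kjj.
The next term joins kjjkjkjjkjjkjkjjkjkjj and kjjkjkjjkjjkj.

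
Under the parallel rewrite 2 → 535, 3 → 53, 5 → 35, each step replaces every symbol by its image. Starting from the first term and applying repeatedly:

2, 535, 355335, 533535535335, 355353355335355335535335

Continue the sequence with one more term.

533535533553533535535335533535535335355335535335

φ(355353355335355335535335) expands symbol-by-symbol to 53 35 35 53 35 53 53 35 35 53 53 35 53 35 35 53 53 35 35 53 35 53 53 35; joining the 24 pieces gives the next term.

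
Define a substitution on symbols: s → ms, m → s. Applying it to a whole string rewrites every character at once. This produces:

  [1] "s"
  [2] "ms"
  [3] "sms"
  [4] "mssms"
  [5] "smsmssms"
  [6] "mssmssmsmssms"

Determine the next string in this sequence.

φ(mssmssmsmssms) expands symbol-by-symbol to s ms ms s ms ms s ms s ms ms s ms; joining the 13 pieces gives the next term.

smsmssmsmssmssmsmssms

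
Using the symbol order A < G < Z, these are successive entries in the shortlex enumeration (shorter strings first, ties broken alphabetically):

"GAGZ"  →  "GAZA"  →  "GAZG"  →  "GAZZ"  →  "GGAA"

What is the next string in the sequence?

Find the rightmost character of GGAA below Z, bump it to the next letter, and reset everything to its right to A.

GGAG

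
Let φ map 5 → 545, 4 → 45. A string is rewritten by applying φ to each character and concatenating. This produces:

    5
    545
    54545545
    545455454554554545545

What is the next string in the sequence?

Rewriting the 21 symbols of 545455454554554545545 one by one yields 545 45 545 45 545 545 45 545 45 545 545 45 545 545 45 545 45 545 545 45 545; concatenated:

5454554545545545455454554554545545545455454554554545545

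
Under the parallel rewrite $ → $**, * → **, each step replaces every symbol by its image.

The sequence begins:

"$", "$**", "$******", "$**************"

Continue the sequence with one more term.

$******************************

Applying the rule to each of the 15 symbols of $************** gives the pieces $** ** ** ** ** ** ** ** ** ** ** ** ** ** **, which concatenate to the answer.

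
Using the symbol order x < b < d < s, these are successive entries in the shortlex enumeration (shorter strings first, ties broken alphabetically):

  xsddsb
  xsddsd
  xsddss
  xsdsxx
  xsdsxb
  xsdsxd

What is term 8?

xsdsbx

Continuing the enumeration 2 steps past xsdsxd: xsdsxd → xsdsxs → (answer).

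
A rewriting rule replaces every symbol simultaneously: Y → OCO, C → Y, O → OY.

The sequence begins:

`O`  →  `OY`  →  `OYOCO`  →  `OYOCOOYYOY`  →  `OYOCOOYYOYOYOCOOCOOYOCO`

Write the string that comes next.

OYOCOOYYOYOYOCOOCOOYOCOOYOCOOYYOYOYYOYOYOCOOYYOY

Applying the rule to each of the 23 symbols of OYOCOOYYOYOYOCOOCOOYOCO gives the pieces OY OCO OY Y OY OY OCO OCO OY OCO OY OCO OY Y OY OY Y OY OY OCO OY Y OY, which concatenate to the answer.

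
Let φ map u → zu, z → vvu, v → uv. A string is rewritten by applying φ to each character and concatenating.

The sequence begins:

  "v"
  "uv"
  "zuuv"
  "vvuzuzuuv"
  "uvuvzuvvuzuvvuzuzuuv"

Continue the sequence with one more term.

Rewriting the 20 symbols of uvuvzuvvuzuvvuzuzuuv one by one yields zu uv zu uv vvu zu uv uv zu vvu zu uv uv zu vvu zu vvu zu zu uv; concatenated:

zuuvzuuvvvuzuuvuvzuvvuzuuvuvzuvvuzuvvuzuzuuv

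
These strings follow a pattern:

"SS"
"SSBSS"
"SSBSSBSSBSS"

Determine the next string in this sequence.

Each string is two copies of the previous one joined by 'B'.
Doubling SSBSSBSSBSS with 'B' between the halves:

SSBSSBSSBSSBSSBSSBSSBSS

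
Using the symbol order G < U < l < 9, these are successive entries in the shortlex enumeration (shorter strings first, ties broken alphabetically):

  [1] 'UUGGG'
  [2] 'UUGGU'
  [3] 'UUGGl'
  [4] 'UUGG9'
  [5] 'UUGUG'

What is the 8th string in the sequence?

UUGU9

Stepping forward 3 times from UUGUG: UUGUG → UUGUU → UUGUl, then the target.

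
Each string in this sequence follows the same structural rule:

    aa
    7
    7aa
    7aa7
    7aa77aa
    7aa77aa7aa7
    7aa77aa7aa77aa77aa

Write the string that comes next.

Each term (from the third on) is the previous term followed by the one before it: term 3 = 7·aa = 7aa.
So term 8 is 7aa77aa7aa77aa77aa·7aa77aa7aa7.

7aa77aa7aa77aa77aa7aa77aa7aa7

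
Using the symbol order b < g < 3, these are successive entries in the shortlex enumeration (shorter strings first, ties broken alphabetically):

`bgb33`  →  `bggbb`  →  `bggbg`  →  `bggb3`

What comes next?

bgggb

The successor of bggb3 increments the rightmost position that isn't already 3 and resets every position after it to b.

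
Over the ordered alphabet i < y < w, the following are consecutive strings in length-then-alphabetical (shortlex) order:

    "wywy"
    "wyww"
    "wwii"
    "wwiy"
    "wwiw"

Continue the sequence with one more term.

Find the rightmost character of wwiw below w, bump it to the next letter, and reset everything to its right to i.

wwyi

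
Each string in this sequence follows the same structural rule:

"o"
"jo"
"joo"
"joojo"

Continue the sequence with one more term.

joojojoo

This is a Fibonacci-style word recurrence s(k) = s(k−1)·s(k−2): e.g. jo·o = joo.
Continuing: joojo · joo gives term 5.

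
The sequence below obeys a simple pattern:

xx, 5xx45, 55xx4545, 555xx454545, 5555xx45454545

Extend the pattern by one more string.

55555xx4545454545

Every step adds 5 to the front and 45 to the end of the previous string.
So the next term is 5·5555xx45454545·45.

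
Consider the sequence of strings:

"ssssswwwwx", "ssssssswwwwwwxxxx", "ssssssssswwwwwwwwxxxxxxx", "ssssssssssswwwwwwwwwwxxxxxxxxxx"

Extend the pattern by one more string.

ssssssssssssswwwwwwwwwwwwxxxxxxxxxxxxx

Term n consists of 2n+3 s's, followed by 2n+2 w's, followed by 3n-2 x's (n = 1, 2, …).
At n = 5 the blocks have lengths 13, 12, 13.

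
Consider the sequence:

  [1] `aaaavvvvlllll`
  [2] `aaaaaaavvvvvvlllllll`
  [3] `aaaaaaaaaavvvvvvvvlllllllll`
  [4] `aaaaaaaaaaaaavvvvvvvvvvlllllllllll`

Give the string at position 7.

aaaaaaaaaaaaaaaaaaaaaavvvvvvvvvvvvvvvvlllllllllllllllll

Term n consists of 3n-2 a's, followed by 2n v's, followed by 2n+1 l's, where the shown terms are n = 2, 3, 4, 5.
Setting n = 8 gives 22, 16, 17 characters in each block.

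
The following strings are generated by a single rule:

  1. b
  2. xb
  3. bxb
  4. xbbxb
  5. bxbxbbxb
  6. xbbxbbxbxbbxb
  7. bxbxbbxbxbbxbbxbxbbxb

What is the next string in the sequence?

xbbxbbxbxbbxbbxbxbbxbxbbxbbxbxbbxb

This is a Fibonacci-style word recurrence s(k) = s(k−2)·s(k−1): e.g. b·xb = bxb.
So term 8 is xbbxbbxbxbbxb·bxbxbbxbxbbxbbxbxbbxb.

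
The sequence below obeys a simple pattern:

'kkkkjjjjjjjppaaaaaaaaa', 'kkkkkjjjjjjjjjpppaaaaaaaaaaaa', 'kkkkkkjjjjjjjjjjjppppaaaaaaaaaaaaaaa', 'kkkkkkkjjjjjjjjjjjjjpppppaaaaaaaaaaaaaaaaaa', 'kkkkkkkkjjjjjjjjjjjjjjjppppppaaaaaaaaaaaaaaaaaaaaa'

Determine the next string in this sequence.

kkkkkkkkkjjjjjjjjjjjjjjjjjpppppppaaaaaaaaaaaaaaaaaaaaaaaa

Reading off run lengths: k runs 4, 5, 6, 7, 8; j runs 7, 9, 11, 13, 15; p runs 2, 3, 4, 5, 6; a runs 9, 12, 15, 18, 21 — each is linear in n, where the shown terms are n = 3, 4, 5, 6, 7.
At n = 8 the blocks have lengths 9, 17, 7, 24.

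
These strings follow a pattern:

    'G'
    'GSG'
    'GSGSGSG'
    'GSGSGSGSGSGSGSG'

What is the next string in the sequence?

GSGSGSGSGSGSGSGSGSGSGSGSGSGSGSG

Each string is two copies of the previous one joined by 'S'.
So the next term is two copies of GSGSGSGSGSGSGSG with 'S' between the halves.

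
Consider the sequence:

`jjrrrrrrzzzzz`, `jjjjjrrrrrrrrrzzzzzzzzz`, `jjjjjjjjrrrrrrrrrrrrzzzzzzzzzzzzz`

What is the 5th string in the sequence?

jjjjjjjjjjjjjjrrrrrrrrrrrrrrrrrrzzzzzzzzzzzzzzzzzzzzz

Reading off run lengths: j runs 2, 5, 8; r runs 6, 9, 12; z runs 5, 9, 13 — each is linear in n (n = 1, 2, …).
At n = 5 the blocks have lengths 14, 18, 21.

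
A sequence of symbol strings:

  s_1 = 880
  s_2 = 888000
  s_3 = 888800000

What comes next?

Each string has the form 8^{n+1} 0^{2n-1} (n = 1, 2, …).
For the next term, n = 4, so the run lengths are 5, 7.

888880000000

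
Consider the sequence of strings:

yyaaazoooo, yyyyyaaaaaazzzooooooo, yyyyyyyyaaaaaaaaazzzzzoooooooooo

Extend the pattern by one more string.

yyyyyyyyyyyaaaaaaaaaaaazzzzzzzooooooooooooo

Term n consists of 3n-1 y's, followed by 3n a's, followed by 2n-1 z's, followed by 3n+1 o's (n = 1, 2, …).
For the next term, n = 4, so the run lengths are 11, 12, 7, 13.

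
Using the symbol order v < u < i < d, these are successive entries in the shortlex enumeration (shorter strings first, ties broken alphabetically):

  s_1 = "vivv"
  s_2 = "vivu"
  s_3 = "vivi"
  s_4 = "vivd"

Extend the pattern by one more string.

viuv

Find the rightmost character of vivd below d, bump it to the next letter, and reset everything to its right to v.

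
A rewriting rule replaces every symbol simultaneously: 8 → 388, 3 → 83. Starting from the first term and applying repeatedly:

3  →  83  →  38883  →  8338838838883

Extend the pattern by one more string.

Replace each of the 13 characters of 8338838838883 in place — 388 83 83 388 388 83 388 388 83 388 388 388 83 — and concatenate.

3888383388388833883888338838838883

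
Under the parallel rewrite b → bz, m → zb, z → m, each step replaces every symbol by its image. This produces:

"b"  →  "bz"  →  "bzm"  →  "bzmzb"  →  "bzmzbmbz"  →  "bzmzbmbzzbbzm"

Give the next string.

bzmzbmbzzbbzmmbzbzmzb

φ(bzmzbmbzzbbzm) expands symbol-by-symbol to bz m zb m bz zb bz m m bz bz m zb; joining the 13 pieces gives the next term.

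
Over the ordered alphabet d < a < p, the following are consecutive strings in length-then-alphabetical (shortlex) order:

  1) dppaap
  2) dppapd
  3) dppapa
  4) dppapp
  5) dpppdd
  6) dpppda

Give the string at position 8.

Continuing the enumeration 2 steps past dpppda: dpppda → dpppdp → (answer).

dpppad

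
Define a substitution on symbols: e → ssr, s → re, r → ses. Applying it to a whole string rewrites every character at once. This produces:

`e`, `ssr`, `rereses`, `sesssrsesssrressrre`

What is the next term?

φ(sesssrsesssrressrre) expands symbol-by-symbol to re ssr re re re ses re ssr re re re ses ses ssr re re ses ses ssr; joining the 19 pieces gives the next term.

ressrrereresesressrrereresessesssrreresessesssr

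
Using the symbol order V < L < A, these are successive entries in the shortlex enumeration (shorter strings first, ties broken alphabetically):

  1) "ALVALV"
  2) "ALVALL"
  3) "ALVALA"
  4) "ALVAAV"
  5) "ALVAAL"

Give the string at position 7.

Stepping forward 2 times from ALVAAL: ALVAAL → ALVAAA, then the target.

ALLVVV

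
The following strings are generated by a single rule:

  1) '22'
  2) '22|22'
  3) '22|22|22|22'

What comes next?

Each string is two copies of the previous one joined by '|'.
Doubling 22|22|22|22 with '|' between the halves:

22|22|22|22|22|22|22|22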